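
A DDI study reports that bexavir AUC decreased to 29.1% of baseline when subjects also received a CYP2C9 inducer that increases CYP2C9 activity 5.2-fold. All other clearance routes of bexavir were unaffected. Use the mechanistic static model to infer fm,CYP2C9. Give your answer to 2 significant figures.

0.58

CL'/CL = 1 / 0.291 = 3.436
5.2·fm + (1 − fm) = 3.436
fm = (3.436 − 1) / (5.2 − 1) = 0.58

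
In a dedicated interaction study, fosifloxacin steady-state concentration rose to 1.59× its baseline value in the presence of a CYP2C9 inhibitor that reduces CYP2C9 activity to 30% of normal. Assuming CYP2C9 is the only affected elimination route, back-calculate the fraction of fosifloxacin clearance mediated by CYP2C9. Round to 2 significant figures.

0.53

CL'/CL = 1 / 1.59 = 0.6289
0.3·fm + (1 − fm) = 0.6289
fm = (0.6289 − 1) / (0.3 − 1) = 0.53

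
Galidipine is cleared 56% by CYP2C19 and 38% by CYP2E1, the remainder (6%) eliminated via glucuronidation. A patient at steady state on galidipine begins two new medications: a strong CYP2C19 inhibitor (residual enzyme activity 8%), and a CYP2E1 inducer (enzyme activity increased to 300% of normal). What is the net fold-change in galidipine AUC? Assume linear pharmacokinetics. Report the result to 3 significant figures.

0.803

The CYP2C19 pathway (56% of clearance) is reduced to 0.08× activity: 0.56 × 0.08 = 0.0448.
The CYP2E1 pathway (38% of clearance) is boosted to 3× activity: 0.38 × 3 = 1.14.
Non-CYP routes (6%) are unchanged.
New clearance relative to baseline: 0.0448 + 1.14 + 0.06 = 1.2448.
Net AUC ratio = 1 / 1.2448 = 0.803.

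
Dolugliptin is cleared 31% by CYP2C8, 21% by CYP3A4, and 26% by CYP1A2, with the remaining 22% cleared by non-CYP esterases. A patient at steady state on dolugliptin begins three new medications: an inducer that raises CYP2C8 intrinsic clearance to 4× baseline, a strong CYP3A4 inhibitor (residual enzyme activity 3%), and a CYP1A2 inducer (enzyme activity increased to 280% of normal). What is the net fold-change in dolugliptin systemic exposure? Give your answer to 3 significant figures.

0.456

The CYP2C8 pathway (31% of clearance) increases to 4× activity: 0.31 × 4 = 1.24.
The CYP3A4 pathway (21% of clearance) is reduced to 0.03× activity: 0.21 × 0.03 = 0.0063.
The CYP1A2 pathway (26% of clearance) is boosted to 2.8× activity: 0.26 × 2.8 = 0.728.
The remaining 22% of clearance is unaffected.
CL_new/CL_old = 1.24 + 0.0063 + 0.728 + 0.22 = 2.1943.
Net systemic exposure ratio = 1 / 2.1943 = 0.456.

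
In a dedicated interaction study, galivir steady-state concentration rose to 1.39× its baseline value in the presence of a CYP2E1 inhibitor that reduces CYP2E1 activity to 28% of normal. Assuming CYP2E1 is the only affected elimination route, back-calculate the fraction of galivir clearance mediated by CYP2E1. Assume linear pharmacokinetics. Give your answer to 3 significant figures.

Write x for the fraction cleared via CYP2E1. The observed steady-state concentration change means clearance fell to 1/1.39 = 0.7194 of baseline.
Setting x·0.28 + (1 − x) = 0.7194 and solving: x = (0.7194 − 1)/(0.28 − 1) = 0.390.

0.390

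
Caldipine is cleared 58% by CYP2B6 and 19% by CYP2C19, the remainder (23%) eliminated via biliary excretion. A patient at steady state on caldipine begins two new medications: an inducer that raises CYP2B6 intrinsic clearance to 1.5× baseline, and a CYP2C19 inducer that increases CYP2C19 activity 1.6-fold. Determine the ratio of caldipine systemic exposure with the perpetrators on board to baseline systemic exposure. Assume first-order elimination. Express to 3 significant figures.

The CYP2B6 pathway (58% of clearance) is boosted to 1.5× activity: 0.58 × 1.5 = 0.87.
The CYP2C19 pathway (19% of clearance) is boosted to 1.6× activity: 0.19 × 1.6 = 0.304.
The remaining 23% of clearance is unaffected.
New clearance relative to baseline: 0.87 + 0.304 + 0.23 = 1.404.
Because systemic exposure varies inversely with clearance, the combined effect is 1 / 1.404 = 0.712.

0.712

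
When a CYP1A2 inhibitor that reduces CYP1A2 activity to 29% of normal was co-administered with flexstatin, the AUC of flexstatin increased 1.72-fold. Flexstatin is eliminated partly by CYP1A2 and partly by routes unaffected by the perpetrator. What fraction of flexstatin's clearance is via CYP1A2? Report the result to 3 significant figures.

0.590

CL'/CL = 1 / 1.72 = 0.5814
0.29·fm + (1 − fm) = 0.5814
fm = (0.5814 − 1) / (0.29 − 1) = 0.590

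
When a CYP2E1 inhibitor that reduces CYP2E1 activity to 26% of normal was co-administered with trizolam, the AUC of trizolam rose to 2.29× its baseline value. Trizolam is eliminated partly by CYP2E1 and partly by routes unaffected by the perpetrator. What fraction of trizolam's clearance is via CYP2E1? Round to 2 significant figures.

Write x for the fraction cleared via CYP2E1. The observed AUC change means clearance fell to 1/2.29 = 0.4367 of baseline.
Setting x·0.26 + (1 − x) = 0.4367 and solving: x = (0.4367 − 1)/(0.26 − 1) = 0.76.

0.76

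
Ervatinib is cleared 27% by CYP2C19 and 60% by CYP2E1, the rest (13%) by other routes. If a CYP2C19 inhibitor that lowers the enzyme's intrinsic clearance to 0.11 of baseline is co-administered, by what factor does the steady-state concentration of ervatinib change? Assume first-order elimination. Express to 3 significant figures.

1.32

CYP2C19: 0.27 × 0.11 = 0.0297
CYP2E1: 0.6 (unchanged)
Other: 0.13 (unchanged)
New clearance relative to baseline: 0.0297 + 0.6 + 0.13 = 0.7597.
Steady-state concentration is inversely proportional to clearance, so the fold-change is 1 / 0.7597 = 1.32.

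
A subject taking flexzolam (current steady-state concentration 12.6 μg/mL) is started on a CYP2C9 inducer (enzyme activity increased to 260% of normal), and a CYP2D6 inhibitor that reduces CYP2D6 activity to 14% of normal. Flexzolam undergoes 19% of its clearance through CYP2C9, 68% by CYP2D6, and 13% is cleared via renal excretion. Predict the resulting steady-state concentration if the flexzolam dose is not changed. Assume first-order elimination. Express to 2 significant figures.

18 μg/mL

The CYP2C9 pathway (19% of clearance) rises to 2.6× activity: 0.19 × 2.6 = 0.494.
The CYP2D6 pathway (68% of clearance) is reduced to 0.14× activity: 0.68 × 0.14 = 0.0952.
Non-CYP routes (13%) are unchanged.
CL_new/CL_old = 0.494 + 0.0952 + 0.13 = 0.7192.
Dividing the baseline by the relative clearance: 12.6 / 0.7192 = 18 μg/mL.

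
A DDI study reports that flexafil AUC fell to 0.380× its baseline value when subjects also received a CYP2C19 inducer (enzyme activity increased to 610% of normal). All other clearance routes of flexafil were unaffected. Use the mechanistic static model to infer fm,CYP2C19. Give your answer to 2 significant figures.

0.32

CL'/CL = 1 / 0.380 = 2.632
6.1·fm + (1 − fm) = 2.632
fm = (2.632 − 1) / (6.1 − 1) = 0.32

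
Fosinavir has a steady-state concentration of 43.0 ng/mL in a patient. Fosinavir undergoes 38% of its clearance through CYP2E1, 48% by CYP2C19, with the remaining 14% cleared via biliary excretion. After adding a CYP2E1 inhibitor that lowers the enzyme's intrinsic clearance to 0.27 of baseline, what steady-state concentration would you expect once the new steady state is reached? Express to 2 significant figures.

60 ng/mL

CYP2E1: 0.38 × 0.27 = 0.1026
CYP2C19: 0.48 (unchanged)
Other: 0.14 (unchanged)
CL_new/CL_old = 0.1026 + 0.48 + 0.14 = 0.7226.
New steady-state concentration = baseline ÷ relative clearance = 43.0 / 0.7226 = 60 ng/mL.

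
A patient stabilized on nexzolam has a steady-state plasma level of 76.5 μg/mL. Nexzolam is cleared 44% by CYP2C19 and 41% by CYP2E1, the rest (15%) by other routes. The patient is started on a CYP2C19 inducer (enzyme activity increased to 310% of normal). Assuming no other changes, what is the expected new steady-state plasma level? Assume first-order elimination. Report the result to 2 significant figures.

40 μg/mL

The CYP2C19 pathway (44% of clearance) rises to 3.1× activity: 0.44 × 3.1 = 1.364.
CYP2E1 (41%) and the residual 15% are unaffected.
CL_new/CL_old = 1.364 + 0.41 + 0.15 = 1.924.
New steady-state plasma level = baseline ÷ relative clearance = 76.5 / 1.924 = 40 μg/mL.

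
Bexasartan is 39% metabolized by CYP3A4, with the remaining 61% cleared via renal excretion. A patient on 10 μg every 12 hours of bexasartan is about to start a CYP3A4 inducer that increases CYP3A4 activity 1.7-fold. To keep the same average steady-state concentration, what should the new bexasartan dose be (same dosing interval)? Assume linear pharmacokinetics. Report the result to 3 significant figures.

12.7 μg

The CYP3A4 pathway (39% of clearance) increases to 1.7× activity: 0.39 × 1.7 = 0.663.
The remaining 61% of clearance is unaffected.
CL_new/CL_old = 0.663 + 0.61 = 1.273.
To maintain the same steady-state level, dose must scale with clearance: new dose = 10 × 1.273 = 12.7 μg.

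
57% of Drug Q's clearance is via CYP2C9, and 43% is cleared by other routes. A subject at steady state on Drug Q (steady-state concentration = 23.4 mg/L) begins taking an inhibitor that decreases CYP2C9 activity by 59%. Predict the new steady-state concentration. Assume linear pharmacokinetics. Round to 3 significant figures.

The CYP2C9 pathway (57% of clearance) falls to 0.41× activity: 0.57 × 0.41 = 0.2337.
The remaining 43% of clearance is unaffected.
Relative clearance = 0.2337 + 0.43 = 0.6637.
Steady-state concentration ∝ 1/CL, so new value = 23.4 / 0.6637 = 35.3 mg/L.

35.3 mg/L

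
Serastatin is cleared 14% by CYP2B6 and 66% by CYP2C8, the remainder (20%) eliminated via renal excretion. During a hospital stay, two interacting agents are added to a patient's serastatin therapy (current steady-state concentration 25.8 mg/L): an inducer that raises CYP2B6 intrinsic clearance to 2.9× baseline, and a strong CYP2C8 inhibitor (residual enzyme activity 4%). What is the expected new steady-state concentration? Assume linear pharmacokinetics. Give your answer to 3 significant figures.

The CYP2B6 pathway (14% of clearance) increases to 2.9× activity: 0.14 × 2.9 = 0.406.
The CYP2C8 pathway (66% of clearance) falls to 0.04× activity: 0.66 × 0.04 = 0.0264.
The remaining 20% of clearance is unaffected.
New clearance relative to baseline: 0.406 + 0.0264 + 0.2 = 0.6324.
Dividing the baseline by the relative clearance: 25.8 / 0.6324 = 40.8 mg/L.

40.8 mg/L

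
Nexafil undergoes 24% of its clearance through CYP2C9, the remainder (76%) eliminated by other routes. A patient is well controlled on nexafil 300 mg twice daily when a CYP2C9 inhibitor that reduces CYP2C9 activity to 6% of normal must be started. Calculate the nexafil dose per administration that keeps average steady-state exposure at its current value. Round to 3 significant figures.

232 mg

The CYP2C9 pathway (24% of clearance) drops to 0.06× activity: 0.24 × 0.06 = 0.0144.
The remaining 76% of clearance is unaffected.
New clearance relative to baseline: 0.0144 + 0.76 = 0.7744.
Css,avg = (dose rate)/CL, so holding Css fixed requires dose ∝ CL: 300 × 0.7744 = 232 mg.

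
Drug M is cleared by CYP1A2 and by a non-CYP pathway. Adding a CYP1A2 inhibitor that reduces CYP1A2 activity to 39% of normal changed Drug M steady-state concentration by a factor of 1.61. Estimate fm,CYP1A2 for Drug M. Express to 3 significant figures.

0.621

Let x = fm,CYP1A2. Because steady-state concentration ∝ 1/CL, relative clearance fell to 1/1.61 = 0.6211.
Setting x·0.39 + (1 − x) = 0.6211 and solving: x = (0.6211 − 1)/(0.39 − 1) = 0.621.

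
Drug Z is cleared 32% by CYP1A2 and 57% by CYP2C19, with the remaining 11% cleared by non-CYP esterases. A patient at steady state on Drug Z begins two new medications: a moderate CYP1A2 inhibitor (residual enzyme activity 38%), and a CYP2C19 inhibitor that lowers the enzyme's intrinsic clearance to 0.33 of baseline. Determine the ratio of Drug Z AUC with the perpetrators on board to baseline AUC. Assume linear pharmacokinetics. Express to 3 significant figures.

2.38

The CYP1A2 pathway (32% of clearance) falls to 0.38× activity: 0.32 × 0.38 = 0.1216.
The CYP2C19 pathway (57% of clearance) falls to 0.33× activity: 0.57 × 0.33 = 0.1881.
The remaining 11% of clearance is unaffected.
New clearance relative to baseline: 0.1216 + 0.1881 + 0.11 = 0.4197.
Net AUC ratio = 1 / 0.4197 = 2.38.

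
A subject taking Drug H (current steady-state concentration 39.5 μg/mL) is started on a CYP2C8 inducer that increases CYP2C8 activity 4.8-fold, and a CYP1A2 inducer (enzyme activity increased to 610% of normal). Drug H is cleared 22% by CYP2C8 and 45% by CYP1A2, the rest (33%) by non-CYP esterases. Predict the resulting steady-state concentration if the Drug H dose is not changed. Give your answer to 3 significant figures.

The CYP2C8 pathway (22% of clearance) increases to 4.8× activity: 0.22 × 4.8 = 1.056.
The CYP1A2 pathway (45% of clearance) rises to 6.1× activity: 0.45 × 6.1 = 2.745.
The remaining 33% of clearance is unaffected.
New clearance relative to baseline: 1.056 + 2.745 + 0.33 = 4.131.
Dividing the baseline by the relative clearance: 39.5 / 4.131 = 9.56 μg/mL.

9.56 μg/mL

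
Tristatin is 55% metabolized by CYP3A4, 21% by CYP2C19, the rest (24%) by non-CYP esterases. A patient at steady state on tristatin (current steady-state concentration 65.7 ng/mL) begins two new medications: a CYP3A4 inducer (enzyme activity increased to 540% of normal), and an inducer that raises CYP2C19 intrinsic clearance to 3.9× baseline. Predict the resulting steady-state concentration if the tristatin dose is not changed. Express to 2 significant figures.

16 ng/mL

The CYP3A4 pathway (55% of clearance) is boosted to 5.4× activity: 0.55 × 5.4 = 2.97.
The CYP2C19 pathway (21% of clearance) rises to 3.9× activity: 0.21 × 3.9 = 0.819.
The remaining 24% of clearance is unaffected.
Relative clearance = 2.97 + 0.819 + 0.24 = 4.029.
New steady-state concentration = 65.7 / 4.029 = 16 ng/mL (concentration scales inversely with clearance).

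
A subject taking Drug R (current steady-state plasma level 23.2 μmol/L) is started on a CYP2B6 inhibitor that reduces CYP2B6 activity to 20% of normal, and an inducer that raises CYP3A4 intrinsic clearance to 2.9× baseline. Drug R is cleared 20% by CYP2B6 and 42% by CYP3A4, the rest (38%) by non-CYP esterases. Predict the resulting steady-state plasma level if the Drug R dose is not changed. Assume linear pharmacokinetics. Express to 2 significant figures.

14 μmol/L

The CYP2B6 pathway (20% of clearance) drops to 0.2× activity: 0.2 × 0.2 = 0.04.
The CYP3A4 pathway (42% of clearance) rises to 2.9× activity: 0.42 × 2.9 = 1.218.
Non-CYP routes (38%) are unchanged.
CL_new/CL_old = 0.04 + 1.218 + 0.38 = 1.638.
New steady-state plasma level = 23.2 / 1.638 = 14 μmol/L (concentration scales inversely with clearance).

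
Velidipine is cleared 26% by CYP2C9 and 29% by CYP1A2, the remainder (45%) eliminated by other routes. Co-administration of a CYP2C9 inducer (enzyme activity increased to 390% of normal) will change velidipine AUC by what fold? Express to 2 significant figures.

The CYP2C9 pathway (26% of clearance) is boosted to 3.9× activity: 0.26 × 3.9 = 1.014.
CYP1A2 (29%) and the residual 45% are unaffected.
CL_new/CL_old = 1.014 + 0.29 + 0.45 = 1.754.
AUC ratio = CL_old/CL_new = 1 / 1.754 = 0.57.

0.57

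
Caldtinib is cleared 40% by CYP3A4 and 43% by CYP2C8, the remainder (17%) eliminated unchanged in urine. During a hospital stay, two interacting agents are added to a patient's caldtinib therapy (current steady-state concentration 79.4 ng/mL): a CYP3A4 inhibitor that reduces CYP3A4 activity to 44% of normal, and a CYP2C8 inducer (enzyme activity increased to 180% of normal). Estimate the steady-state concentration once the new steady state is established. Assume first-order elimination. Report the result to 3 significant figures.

70.9 ng/mL

CYP3A4: 0.4 × 0.44 = 0.176
CYP2C8: 0.43 × 1.8 = 0.774
Other: 0.17 (unchanged)
New clearance relative to baseline: 0.176 + 0.774 + 0.17 = 1.12.
Dividing the baseline by the relative clearance: 79.4 / 1.12 = 70.9 ng/mL.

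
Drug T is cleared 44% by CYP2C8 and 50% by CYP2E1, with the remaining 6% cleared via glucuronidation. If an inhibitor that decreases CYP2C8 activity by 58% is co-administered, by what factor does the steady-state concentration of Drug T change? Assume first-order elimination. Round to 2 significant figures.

The CYP2C8 pathway (44% of clearance) drops to 0.42× activity: 0.44 × 0.42 = 0.1848.
CYP2E1 (50%) and the residual 6% are unaffected.
CL_new/CL_old = 0.1848 + 0.5 + 0.06 = 0.7448.
Steady-state concentration is inversely proportional to clearance, so the fold-change is 1 / 0.7448 = 1.3.

1.3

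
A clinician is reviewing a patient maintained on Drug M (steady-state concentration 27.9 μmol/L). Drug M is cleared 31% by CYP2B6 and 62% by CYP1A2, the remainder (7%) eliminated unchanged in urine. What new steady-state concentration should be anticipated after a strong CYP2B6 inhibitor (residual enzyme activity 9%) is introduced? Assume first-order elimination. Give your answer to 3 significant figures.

38.9 μmol/L

The CYP2B6 pathway (31% of clearance) is reduced to 0.09× activity: 0.31 × 0.09 = 0.0279.
CYP1A2 (62%) and the residual 7% are unaffected.
New clearance relative to baseline: 0.0279 + 0.62 + 0.07 = 0.7179.
With dosing unchanged, steady-state concentration scales as 1/CL: 27.9 / 0.7179 = 38.9 μmol/L.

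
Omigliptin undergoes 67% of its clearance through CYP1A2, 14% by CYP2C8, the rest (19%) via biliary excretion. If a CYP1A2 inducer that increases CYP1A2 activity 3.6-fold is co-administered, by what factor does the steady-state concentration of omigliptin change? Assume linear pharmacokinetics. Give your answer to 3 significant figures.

0.365

The CYP1A2 pathway (67% of clearance) is boosted to 3.6× activity: 0.67 × 3.6 = 2.412.
CYP2C8 (14%) and the residual 19% are unaffected.
New clearance relative to baseline: 2.412 + 0.14 + 0.19 = 2.742.
Since steady-state concentration ∝ 1/CL, the ratio is 1 / 2.742 = 0.365.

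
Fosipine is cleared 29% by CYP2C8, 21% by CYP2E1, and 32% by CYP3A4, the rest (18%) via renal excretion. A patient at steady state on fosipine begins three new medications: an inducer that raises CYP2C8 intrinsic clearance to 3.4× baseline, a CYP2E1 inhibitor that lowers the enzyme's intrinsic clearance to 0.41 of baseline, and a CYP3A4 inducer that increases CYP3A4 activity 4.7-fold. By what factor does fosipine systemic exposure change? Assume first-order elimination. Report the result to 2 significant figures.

0.36

The CYP2C8 pathway (29% of clearance) increases to 3.4× activity: 0.29 × 3.4 = 0.986.
The CYP2E1 pathway (21% of clearance) falls to 0.41× activity: 0.21 × 0.41 = 0.0861.
The CYP3A4 pathway (32% of clearance) rises to 4.7× activity: 0.32 × 4.7 = 1.504.
The remaining 18% of clearance is unaffected.
Relative clearance = 0.986 + 0.0861 + 1.504 + 0.18 = 2.7561.
Systemic exposure ∝ 1/CL: fold-change = 1 / 2.7561 = 0.36.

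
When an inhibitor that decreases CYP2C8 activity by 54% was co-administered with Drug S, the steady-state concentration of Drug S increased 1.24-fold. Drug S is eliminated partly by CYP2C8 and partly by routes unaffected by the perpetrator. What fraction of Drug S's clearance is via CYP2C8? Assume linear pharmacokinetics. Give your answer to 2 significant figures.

Let x = fm,CYP2C8. Because steady-state concentration ∝ 1/CL, relative clearance fell to 1/1.24 = 0.8065.
Setting x·0.46 + (1 − x) = 0.8065 and solving: x = (0.8065 − 1)/(0.46 − 1) = 0.36.

0.36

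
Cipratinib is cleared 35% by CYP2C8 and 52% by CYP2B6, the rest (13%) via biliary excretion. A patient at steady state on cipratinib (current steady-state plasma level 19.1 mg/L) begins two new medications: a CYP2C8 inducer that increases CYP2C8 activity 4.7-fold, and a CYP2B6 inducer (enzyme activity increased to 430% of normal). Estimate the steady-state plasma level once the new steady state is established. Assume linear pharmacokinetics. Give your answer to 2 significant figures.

CYP2C8: 0.35 × 4.7 = 1.645
CYP2B6: 0.52 × 4.3 = 2.236
Other: 0.13 (unchanged)
Relative clearance = 1.645 + 2.236 + 0.13 = 4.011.
New steady-state plasma level = 19.1 / 4.011 = 4.8 mg/L (concentration scales inversely with clearance).

4.8 mg/L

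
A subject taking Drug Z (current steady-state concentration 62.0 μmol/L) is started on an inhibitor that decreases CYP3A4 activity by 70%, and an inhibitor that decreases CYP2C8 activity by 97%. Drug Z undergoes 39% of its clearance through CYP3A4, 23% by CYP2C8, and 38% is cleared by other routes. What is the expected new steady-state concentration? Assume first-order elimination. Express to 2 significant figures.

1.2 × 10² μmol/L

CYP3A4: 0.39 × 0.3 = 0.117
CYP2C8: 0.23 × 0.03 = 0.0069
Other: 0.38 (unchanged)
CL_new/CL_old = 0.117 + 0.0069 + 0.38 = 0.5039.
Dividing the baseline by the relative clearance: 62.0 / 0.5039 = 1.2 × 10² μmol/L.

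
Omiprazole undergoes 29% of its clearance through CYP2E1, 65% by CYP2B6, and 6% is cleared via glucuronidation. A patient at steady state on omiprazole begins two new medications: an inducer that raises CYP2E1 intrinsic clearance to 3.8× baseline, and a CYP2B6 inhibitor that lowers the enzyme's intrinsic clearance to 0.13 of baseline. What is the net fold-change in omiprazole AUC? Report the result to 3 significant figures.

The CYP2E1 pathway (29% of clearance) rises to 3.8× activity: 0.29 × 3.8 = 1.102.
The CYP2B6 pathway (65% of clearance) drops to 0.13× activity: 0.65 × 0.13 = 0.0845.
The remaining 6% of clearance is unaffected.
CL_new/CL_old = 1.102 + 0.0845 + 0.06 = 1.2465.
Because AUC varies inversely with clearance, the combined effect is 1 / 1.2465 = 0.802.

0.802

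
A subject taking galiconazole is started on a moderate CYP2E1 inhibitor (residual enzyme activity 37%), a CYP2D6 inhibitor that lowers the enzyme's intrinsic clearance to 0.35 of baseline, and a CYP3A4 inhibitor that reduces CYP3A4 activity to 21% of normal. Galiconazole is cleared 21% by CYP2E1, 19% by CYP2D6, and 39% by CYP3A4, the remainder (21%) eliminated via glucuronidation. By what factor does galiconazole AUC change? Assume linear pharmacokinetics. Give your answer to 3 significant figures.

2.29

The CYP2E1 pathway (21% of clearance) falls to 0.37× activity: 0.21 × 0.37 = 0.0777.
The CYP2D6 pathway (19% of clearance) drops to 0.35× activity: 0.19 × 0.35 = 0.0665.
The CYP3A4 pathway (39% of clearance) is reduced to 0.21× activity: 0.39 × 0.21 = 0.0819.
The remaining 21% of clearance is unaffected.
New clearance relative to baseline: 0.0777 + 0.0665 + 0.0819 + 0.21 = 0.4361.
Because AUC varies inversely with clearance, the combined effect is 1 / 0.4361 = 2.29.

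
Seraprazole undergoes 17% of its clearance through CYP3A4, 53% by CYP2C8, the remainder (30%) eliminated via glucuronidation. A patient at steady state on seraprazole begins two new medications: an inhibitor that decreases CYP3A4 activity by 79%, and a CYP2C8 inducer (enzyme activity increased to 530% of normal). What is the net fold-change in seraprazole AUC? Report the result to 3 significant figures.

0.318

The CYP3A4 pathway (17% of clearance) falls to 0.21× activity: 0.17 × 0.21 = 0.0357.
The CYP2C8 pathway (53% of clearance) increases to 5.3× activity: 0.53 × 5.3 = 2.809.
The remaining 30% of clearance is unaffected.
CL_new/CL_old = 0.0357 + 2.809 + 0.3 = 3.1447.
AUC ∝ 1/CL: fold-change = 1 / 3.1447 = 0.318.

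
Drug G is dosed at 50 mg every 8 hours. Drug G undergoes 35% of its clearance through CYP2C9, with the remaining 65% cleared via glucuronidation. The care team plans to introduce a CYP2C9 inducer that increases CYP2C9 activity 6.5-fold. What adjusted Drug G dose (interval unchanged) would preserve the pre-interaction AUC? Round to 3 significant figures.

The CYP2C9 pathway (35% of clearance) rises to 6.5× activity: 0.35 × 6.5 = 2.275.
Non-CYP routes (65%) are unchanged.
CL_new/CL_old = 2.275 + 0.65 = 2.925.
Exposure is unchanged when dose changes in proportion to clearance. New dose = 50 mg × 2.925 = 146 mg.

146 mg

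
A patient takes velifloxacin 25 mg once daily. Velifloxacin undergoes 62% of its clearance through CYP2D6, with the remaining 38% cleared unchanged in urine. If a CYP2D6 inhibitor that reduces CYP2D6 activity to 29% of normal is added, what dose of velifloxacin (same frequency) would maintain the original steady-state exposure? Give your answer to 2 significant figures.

14 mg

CYP2D6: 0.62 × 0.29 = 0.1798
Other: 0.38 (unchanged)
Relative clearance = 0.1798 + 0.38 = 0.5598.
To maintain the same steady-state level, dose must scale with clearance: new dose = 25 × 0.5598 = 14 mg.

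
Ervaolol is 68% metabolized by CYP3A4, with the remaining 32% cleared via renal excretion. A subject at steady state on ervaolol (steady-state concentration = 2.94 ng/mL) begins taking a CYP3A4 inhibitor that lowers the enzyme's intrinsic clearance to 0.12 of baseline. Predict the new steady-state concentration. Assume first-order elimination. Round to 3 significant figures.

The CYP3A4 pathway (68% of clearance) is reduced to 0.12× activity: 0.68 × 0.12 = 0.0816.
The remaining 32% of clearance is unaffected.
CL_new/CL_old = 0.0816 + 0.32 = 0.4016.
New steady-state concentration = baseline ÷ relative clearance = 2.94 / 0.4016 = 7.32 ng/mL.

7.32 ng/mL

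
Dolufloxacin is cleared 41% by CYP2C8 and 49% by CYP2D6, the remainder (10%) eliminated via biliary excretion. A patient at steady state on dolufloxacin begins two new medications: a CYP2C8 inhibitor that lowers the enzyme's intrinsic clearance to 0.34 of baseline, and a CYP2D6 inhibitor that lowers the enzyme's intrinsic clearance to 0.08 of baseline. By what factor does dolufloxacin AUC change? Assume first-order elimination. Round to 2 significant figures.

The CYP2C8 pathway (41% of clearance) drops to 0.34× activity: 0.41 × 0.34 = 0.1394.
The CYP2D6 pathway (49% of clearance) drops to 0.08× activity: 0.49 × 0.08 = 0.0392.
The remaining 10% of clearance is unaffected.
Relative clearance = 0.1394 + 0.0392 + 0.1 = 0.2786.
Net AUC ratio = 1 / 0.2786 = 3.6.

3.6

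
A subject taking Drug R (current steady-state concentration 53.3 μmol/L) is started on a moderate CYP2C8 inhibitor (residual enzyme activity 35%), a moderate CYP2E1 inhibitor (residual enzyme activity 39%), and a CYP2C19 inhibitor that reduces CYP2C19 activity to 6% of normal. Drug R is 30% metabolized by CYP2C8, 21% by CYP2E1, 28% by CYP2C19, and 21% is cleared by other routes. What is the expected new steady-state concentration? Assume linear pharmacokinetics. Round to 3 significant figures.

129 μmol/L

The CYP2C8 pathway (30% of clearance) falls to 0.35× activity: 0.3 × 0.35 = 0.105.
The CYP2E1 pathway (21% of clearance) drops to 0.39× activity: 0.21 × 0.39 = 0.0819.
The CYP2C19 pathway (28% of clearance) drops to 0.06× activity: 0.28 × 0.06 = 0.0168.
Non-CYP routes (21%) are unchanged.
New clearance relative to baseline: 0.105 + 0.0819 + 0.0168 + 0.21 = 0.4137.
Steady-state concentration ∝ 1/CL: new value = 53.3 / 0.4137 = 129 μmol/L.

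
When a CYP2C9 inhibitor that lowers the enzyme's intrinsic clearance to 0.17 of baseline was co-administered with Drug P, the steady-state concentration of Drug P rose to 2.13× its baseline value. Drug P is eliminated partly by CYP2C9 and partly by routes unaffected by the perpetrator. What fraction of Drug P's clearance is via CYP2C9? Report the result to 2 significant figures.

0.64

CL'/CL = 1 / 2.13 = 0.4695
0.17·fm + (1 − fm) = 0.4695
fm = (0.4695 − 1) / (0.17 − 1) = 0.64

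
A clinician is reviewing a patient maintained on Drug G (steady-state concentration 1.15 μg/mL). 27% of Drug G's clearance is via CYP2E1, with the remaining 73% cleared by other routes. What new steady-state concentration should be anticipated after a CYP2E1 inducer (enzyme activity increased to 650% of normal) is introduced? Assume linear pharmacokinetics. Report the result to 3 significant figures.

0.463 μg/mL

CYP2E1: 0.27 × 6.5 = 1.755
Other: 0.73 (unchanged)
Relative clearance = 1.755 + 0.73 = 2.485.
Steady-state concentration ∝ 1/CL, so new value = 1.15 / 2.485 = 0.463 μg/mL.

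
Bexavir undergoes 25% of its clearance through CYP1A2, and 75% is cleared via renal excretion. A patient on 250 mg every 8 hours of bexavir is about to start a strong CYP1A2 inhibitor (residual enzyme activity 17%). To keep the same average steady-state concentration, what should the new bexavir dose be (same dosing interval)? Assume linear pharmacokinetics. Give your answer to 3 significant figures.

The CYP1A2 pathway (25% of clearance) drops to 0.17× activity: 0.25 × 0.17 = 0.0425.
The remaining 75% of clearance is unaffected.
Relative clearance = 0.0425 + 0.75 = 0.7925.
Css,avg = (dose rate)/CL, so holding Css fixed requires dose ∝ CL: 250 × 0.7925 = 198 mg.

198 mg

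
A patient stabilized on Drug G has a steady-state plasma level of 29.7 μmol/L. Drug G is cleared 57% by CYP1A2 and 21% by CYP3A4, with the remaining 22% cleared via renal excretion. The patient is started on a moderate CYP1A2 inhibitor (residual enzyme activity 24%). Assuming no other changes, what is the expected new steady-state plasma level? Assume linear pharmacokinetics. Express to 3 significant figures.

The CYP1A2 pathway (57% of clearance) is reduced to 0.24× activity: 0.57 × 0.24 = 0.1368.
CYP3A4 (21%) and the residual 22% are unaffected.
New clearance relative to baseline: 0.1368 + 0.21 + 0.22 = 0.5668.
With dosing unchanged, steady-state plasma level scales as 1/CL: 29.7 / 0.5668 = 52.4 μmol/L.

52.4 μmol/L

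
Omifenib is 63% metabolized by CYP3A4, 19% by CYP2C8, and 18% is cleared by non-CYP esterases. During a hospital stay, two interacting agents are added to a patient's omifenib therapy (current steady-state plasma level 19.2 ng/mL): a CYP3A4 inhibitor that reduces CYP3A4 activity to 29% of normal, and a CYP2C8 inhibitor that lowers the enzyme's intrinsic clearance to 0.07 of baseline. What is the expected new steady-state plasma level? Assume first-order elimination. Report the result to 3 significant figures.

51.1 ng/mL

The CYP3A4 pathway (63% of clearance) falls to 0.29× activity: 0.63 × 0.29 = 0.1827.
The CYP2C8 pathway (19% of clearance) drops to 0.07× activity: 0.19 × 0.07 = 0.0133.
Non-CYP routes (18%) are unchanged.
New clearance relative to baseline: 0.1827 + 0.0133 + 0.18 = 0.376.
New steady-state plasma level = 19.2 / 0.376 = 51.1 ng/mL (concentration scales inversely with clearance).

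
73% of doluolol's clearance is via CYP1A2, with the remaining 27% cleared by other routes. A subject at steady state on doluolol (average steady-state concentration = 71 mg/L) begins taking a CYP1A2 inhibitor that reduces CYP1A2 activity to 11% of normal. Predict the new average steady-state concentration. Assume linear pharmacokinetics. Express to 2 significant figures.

2.0 × 10² mg/L

The CYP1A2 pathway (73% of clearance) is reduced to 0.11× activity: 0.73 × 0.11 = 0.0803.
Non-CYP routes (27%) are unchanged.
New clearance relative to baseline: 0.0803 + 0.27 = 0.3503.
New average steady-state concentration = baseline ÷ relative clearance = 71 / 0.3503 = 2.0 × 10² mg/L.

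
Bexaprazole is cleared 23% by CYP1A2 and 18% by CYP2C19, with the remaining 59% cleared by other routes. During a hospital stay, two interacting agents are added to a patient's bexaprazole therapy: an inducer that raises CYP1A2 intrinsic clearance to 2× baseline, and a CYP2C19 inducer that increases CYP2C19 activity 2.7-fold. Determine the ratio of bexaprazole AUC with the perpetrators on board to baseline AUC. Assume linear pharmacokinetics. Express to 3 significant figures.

0.651

The CYP1A2 pathway (23% of clearance) rises to 2× activity: 0.23 × 2 = 0.46.
The CYP2C19 pathway (18% of clearance) is boosted to 2.7× activity: 0.18 × 2.7 = 0.486.
The remaining 59% of clearance is unaffected.
New clearance relative to baseline: 0.46 + 0.486 + 0.59 = 1.536.
AUC ∝ 1/CL: fold-change = 1 / 1.536 = 0.651.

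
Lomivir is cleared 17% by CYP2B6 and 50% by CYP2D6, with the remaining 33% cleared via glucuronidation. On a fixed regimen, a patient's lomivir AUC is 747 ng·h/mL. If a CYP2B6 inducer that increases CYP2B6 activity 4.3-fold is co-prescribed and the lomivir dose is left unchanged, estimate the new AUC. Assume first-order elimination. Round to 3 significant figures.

The CYP2B6 pathway (17% of clearance) is boosted to 4.3× activity: 0.17 × 4.3 = 0.731.
CYP2D6 (50%) and the residual 33% are unaffected.
CL_new/CL_old = 0.731 + 0.5 + 0.33 = 1.561.
With dosing unchanged, AUC scales as 1/CL: 747 / 1.561 = 479 ng·h/mL.

479 ng·h/mL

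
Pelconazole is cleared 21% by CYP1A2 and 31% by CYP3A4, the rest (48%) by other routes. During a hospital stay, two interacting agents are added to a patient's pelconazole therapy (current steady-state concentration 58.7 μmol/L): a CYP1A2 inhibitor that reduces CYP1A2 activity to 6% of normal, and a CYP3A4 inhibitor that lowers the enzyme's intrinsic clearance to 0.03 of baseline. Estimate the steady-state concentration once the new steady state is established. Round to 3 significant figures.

CYP1A2: 0.21 × 0.06 = 0.0126
CYP3A4: 0.31 × 0.03 = 0.0093
Other: 0.48 (unchanged)
New clearance relative to baseline: 0.0126 + 0.0093 + 0.48 = 0.5019.
Steady-state concentration ∝ 1/CL: new value = 58.7 / 0.5019 = 117 μmol/L.

117 μmol/L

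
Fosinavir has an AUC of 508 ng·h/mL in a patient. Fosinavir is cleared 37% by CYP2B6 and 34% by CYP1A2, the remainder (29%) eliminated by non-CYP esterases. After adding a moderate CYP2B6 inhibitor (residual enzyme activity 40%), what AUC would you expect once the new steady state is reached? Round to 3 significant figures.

653 ng·h/mL

The CYP2B6 pathway (37% of clearance) drops to 0.4× activity: 0.37 × 0.4 = 0.148.
CYP1A2 (34%) and the residual 29% are unaffected.
New clearance relative to baseline: 0.148 + 0.34 + 0.29 = 0.778.
AUC ∝ 1/CL, so new value = 508 / 0.778 = 653 ng·h/mL.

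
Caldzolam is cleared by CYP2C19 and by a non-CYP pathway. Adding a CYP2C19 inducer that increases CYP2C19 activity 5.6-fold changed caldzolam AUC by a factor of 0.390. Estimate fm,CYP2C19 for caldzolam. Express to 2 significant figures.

0.34

CL'/CL = 1 / 0.390 = 2.564
5.6·fm + (1 − fm) = 2.564
fm = (2.564 − 1) / (5.6 − 1) = 0.34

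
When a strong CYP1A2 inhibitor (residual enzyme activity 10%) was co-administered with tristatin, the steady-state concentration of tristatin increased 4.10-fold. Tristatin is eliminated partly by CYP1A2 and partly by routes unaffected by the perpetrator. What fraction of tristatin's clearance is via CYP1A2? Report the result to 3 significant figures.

0.840

Call the CYP1A2 fraction fm. After the interaction, CL_new/CL_old = fm × 0.1 + (1 − fm).
Steady-state concentration ratio = 1 / (new CL fraction), so new CL fraction = 1 / 4.10 = 0.2439.
fm × 0.1 + 1 − fm = 0.2439  ⇒  fm × (0.1 − 1) = −0.7561  ⇒  fm = 0.840.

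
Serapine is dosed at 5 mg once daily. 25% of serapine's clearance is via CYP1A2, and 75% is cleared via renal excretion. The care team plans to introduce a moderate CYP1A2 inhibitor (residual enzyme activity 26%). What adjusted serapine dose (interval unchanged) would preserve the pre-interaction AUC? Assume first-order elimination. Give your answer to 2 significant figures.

The CYP1A2 pathway (25% of clearance) falls to 0.26× activity: 0.25 × 0.26 = 0.065.
Non-CYP routes (75%) are unchanged.
CL_new/CL_old = 0.065 + 0.75 = 0.815.
Exposure is unchanged when dose changes in proportion to clearance. New dose = 5 mg × 0.815 = 4.1 mg.

4.1 mg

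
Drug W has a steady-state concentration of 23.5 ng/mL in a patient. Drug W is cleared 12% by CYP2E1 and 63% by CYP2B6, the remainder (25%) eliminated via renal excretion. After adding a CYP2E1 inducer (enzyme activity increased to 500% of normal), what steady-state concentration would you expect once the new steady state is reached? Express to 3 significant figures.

CYP2E1: 0.12 × 5 = 0.6
CYP2B6: 0.63 (unchanged)
Other: 0.25 (unchanged)
CL_new/CL_old = 0.6 + 0.63 + 0.25 = 1.48.
Steady-state concentration ∝ 1/CL, so new value = 23.5 / 1.48 = 15.9 ng/mL.

15.9 ng/mL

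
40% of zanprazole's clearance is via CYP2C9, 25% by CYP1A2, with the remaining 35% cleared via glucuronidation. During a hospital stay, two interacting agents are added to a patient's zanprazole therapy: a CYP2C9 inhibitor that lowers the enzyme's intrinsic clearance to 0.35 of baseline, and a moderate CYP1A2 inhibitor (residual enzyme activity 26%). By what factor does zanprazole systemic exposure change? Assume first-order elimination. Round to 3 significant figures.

1.80

CYP2C9: 0.4 × 0.35 = 0.14
CYP1A2: 0.25 × 0.26 = 0.065
Other: 0.35 (unchanged)
CL_new/CL_old = 0.14 + 0.065 + 0.35 = 0.555.
Because systemic exposure varies inversely with clearance, the combined effect is 1 / 0.555 = 1.80.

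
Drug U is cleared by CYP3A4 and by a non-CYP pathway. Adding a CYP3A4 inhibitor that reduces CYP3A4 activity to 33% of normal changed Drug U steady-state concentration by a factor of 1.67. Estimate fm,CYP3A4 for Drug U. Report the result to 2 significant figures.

0.60

CL'/CL = 1 / 1.67 = 0.5988
0.33·fm + (1 − fm) = 0.5988
fm = (0.5988 − 1) / (0.33 − 1) = 0.60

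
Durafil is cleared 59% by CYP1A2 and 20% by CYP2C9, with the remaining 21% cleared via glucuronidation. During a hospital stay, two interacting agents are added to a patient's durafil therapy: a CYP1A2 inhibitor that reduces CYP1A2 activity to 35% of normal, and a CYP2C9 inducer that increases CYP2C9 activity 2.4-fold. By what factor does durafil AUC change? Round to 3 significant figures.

1.12

The CYP1A2 pathway (59% of clearance) is reduced to 0.35× activity: 0.59 × 0.35 = 0.2065.
The CYP2C9 pathway (20% of clearance) is boosted to 2.4× activity: 0.2 × 2.4 = 0.48.
Non-CYP routes (21%) are unchanged.
New clearance relative to baseline: 0.2065 + 0.48 + 0.21 = 0.8965.
AUC ∝ 1/CL: fold-change = 1 / 0.8965 = 1.12.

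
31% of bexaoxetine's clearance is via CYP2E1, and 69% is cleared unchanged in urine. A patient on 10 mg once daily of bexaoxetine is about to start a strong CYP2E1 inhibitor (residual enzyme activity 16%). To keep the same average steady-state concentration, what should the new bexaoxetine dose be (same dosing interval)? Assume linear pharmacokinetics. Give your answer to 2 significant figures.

CYP2E1: 0.31 × 0.16 = 0.0496
Other: 0.69 (unchanged)
New clearance relative to baseline: 0.0496 + 0.69 = 0.7396.
Exposure is unchanged when dose changes in proportion to clearance. New dose = 10 mg × 0.7396 = 7.4 mg.

7.4 mg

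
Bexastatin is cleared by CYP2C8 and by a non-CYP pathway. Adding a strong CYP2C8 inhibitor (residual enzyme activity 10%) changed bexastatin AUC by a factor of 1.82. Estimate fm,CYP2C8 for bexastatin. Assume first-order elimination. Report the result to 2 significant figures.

Let x = fm,CYP2C8. Because AUC ∝ 1/CL, relative clearance fell to 1/1.82 = 0.5495.
Setting x·0.1 + (1 − x) = 0.5495 and solving: x = (0.5495 − 1)/(0.1 − 1) = 0.50.

0.50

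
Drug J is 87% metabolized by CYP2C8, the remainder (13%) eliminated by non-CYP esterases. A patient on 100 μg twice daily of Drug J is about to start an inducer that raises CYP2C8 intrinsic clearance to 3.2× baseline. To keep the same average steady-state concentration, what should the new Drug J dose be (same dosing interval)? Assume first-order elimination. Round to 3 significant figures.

291 μg

The CYP2C8 pathway (87% of clearance) increases to 3.2× activity: 0.87 × 3.2 = 2.784.
The remaining 13% of clearance is unaffected.
Relative clearance = 2.784 + 0.13 = 2.914.
Css,avg = (dose rate)/CL, so holding Css fixed requires dose ∝ CL: 100 × 2.914 = 291 μg.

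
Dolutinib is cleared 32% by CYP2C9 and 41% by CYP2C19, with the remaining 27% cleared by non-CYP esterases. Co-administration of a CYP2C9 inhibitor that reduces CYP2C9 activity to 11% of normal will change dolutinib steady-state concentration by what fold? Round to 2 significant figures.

The CYP2C9 pathway (32% of clearance) is reduced to 0.11× activity: 0.32 × 0.11 = 0.0352.
CYP2C19 (41%) and the residual 27% are unaffected.
New clearance relative to baseline: 0.0352 + 0.41 + 0.27 = 0.7152.
Steady-state concentration ratio = CL_old/CL_new = 1 / 0.7152 = 1.4.

1.4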